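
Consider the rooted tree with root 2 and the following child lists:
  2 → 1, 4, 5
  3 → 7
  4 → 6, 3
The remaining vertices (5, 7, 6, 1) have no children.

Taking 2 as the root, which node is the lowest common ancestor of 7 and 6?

Ancestors of 7 (toward the root): 7, 3, 4, 2.
Ancestors of 6: 6, 4, 2.
The deepest node appearing in both lists is 4.

4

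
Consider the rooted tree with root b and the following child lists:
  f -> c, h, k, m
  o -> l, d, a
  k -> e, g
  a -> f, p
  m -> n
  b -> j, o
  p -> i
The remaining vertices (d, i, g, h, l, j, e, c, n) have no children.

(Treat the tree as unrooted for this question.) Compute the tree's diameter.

6

A longest path is e - k - f - a - o - b - j, with 6 edges.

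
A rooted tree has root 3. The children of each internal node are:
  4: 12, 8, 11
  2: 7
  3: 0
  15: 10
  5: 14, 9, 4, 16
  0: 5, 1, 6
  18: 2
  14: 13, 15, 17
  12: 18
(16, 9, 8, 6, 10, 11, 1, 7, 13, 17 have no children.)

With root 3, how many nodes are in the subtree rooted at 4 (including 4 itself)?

7

The subtree rooted at 4 contains: 4, 8, 12, 11, 18, 2, 7 — 7 nodes.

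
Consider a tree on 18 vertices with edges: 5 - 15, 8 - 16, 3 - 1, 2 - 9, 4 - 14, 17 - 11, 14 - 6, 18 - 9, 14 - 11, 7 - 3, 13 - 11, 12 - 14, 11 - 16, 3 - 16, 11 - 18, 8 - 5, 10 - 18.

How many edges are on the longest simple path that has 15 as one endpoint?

7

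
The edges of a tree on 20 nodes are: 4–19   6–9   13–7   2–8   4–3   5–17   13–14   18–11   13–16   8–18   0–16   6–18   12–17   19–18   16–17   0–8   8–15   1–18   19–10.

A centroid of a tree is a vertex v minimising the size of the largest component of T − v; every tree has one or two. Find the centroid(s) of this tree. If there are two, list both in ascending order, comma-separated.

8

Delete 8: the remaining components have sizes 9, 8, 1, 1. Max 9 ≤ 10, so 8 is a centroid.
Every other node leaves some component of size > 10, so the centroid is unique.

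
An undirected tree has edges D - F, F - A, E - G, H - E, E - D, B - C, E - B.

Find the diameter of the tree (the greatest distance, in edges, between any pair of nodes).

5

BFS from A reaches C last, at distance 5; BFS from C confirms no node is farther.
Path: A–F–D–E–B–C.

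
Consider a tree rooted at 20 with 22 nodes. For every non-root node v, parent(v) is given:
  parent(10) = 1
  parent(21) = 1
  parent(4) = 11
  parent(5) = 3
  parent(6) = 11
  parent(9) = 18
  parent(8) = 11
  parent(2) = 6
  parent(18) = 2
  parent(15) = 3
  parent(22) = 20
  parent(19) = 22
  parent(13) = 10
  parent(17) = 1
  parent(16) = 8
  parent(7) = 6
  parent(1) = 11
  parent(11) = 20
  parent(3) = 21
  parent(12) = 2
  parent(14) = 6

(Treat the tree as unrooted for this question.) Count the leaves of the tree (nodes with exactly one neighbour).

11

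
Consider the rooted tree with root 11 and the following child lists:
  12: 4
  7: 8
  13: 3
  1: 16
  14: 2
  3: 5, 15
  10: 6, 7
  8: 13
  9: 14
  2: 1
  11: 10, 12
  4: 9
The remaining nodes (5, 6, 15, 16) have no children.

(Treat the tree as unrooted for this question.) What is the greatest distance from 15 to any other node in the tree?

Distances from 15 peak at 13, attained at 16.
15-3-13-8-7-10-11-12-4-9-14-2-1-16

13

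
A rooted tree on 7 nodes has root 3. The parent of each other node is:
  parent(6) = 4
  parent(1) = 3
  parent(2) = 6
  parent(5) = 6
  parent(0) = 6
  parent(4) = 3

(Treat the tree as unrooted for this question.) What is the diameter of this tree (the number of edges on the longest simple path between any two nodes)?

BFS from 1 reaches 2 last, at distance 4; BFS from 2 confirms no node is farther.
Path: 1–3–4–6–2.

4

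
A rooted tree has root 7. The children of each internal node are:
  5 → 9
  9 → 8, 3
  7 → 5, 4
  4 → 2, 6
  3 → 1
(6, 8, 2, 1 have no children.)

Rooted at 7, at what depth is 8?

Path from 7 to 8: 7 → 5 → 9 → 8, which has 3 edges.

3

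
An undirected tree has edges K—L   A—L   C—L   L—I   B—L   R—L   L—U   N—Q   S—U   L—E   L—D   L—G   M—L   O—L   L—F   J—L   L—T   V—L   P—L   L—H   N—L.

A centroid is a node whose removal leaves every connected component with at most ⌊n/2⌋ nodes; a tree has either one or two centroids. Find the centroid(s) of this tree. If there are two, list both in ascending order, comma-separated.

Removing L splits the tree into components of sizes 2, 2, 1, 1, 1, 1, 1, 1, 1, 1, 1, 1, 1, 1, 1, 1, 1, 1, 1; the largest is 2 ≤ ⌊22/2⌋ = 11.
No neighbour of L does as well, so L is the unique centroid.

L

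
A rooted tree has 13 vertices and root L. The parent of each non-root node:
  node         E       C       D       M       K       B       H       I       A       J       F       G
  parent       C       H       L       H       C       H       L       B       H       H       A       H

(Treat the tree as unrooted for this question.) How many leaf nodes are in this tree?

The leaves are D, E, F, G, I, J, K, M.
That is 8 leaves.

8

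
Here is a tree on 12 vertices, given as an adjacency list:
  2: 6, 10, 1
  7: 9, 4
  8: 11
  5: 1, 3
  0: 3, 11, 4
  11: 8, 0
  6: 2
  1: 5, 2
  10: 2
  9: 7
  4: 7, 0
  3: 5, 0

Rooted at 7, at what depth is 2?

Path from 7 to 2: 7 – 4 – 0 – 3 – 5 – 1 – 2, which has 6 edges.

6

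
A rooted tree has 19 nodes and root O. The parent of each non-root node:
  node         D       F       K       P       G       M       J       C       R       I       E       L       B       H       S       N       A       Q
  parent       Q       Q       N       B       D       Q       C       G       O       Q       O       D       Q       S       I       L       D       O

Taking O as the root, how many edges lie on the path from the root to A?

3

O → Q → D → A — 3 edges.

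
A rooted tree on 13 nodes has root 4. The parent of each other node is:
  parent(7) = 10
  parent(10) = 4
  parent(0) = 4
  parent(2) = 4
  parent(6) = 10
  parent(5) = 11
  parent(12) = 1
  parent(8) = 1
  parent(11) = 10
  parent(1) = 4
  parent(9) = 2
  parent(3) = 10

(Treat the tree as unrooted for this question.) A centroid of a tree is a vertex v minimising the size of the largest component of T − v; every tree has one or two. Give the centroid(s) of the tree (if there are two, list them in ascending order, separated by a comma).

Removing 4 splits the tree into components of sizes 6, 3, 2, 1; the largest is 6 ≤ ⌊13/2⌋ = 6.
No neighbour of 4 does as well, so 4 is the unique centroid.

4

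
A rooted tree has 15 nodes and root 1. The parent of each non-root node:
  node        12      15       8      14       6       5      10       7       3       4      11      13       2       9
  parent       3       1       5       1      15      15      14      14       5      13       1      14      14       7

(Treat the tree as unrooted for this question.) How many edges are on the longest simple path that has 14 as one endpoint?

Distances from 14 peak at 5, attained at 12.
14 – 1 – 15 – 5 – 3 – 12

5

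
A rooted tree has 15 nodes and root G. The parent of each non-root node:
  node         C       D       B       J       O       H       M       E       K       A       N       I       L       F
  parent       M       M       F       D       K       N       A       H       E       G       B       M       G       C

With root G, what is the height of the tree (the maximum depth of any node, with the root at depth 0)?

10

O sits deepest: G-A-M-C-F-B-N-H-E-K-O — 10 edges from the root.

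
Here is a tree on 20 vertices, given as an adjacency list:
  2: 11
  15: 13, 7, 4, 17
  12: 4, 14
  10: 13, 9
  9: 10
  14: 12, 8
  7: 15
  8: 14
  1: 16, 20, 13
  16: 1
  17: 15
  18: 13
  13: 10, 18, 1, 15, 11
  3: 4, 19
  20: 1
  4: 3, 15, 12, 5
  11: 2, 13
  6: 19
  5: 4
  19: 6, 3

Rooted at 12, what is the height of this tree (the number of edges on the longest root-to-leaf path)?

5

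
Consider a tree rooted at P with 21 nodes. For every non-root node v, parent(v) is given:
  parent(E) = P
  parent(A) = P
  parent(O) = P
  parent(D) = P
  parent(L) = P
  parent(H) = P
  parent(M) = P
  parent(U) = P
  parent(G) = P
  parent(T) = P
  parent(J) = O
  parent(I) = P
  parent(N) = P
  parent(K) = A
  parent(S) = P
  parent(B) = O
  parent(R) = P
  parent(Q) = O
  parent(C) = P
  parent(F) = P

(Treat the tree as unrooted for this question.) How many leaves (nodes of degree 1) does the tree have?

18

Degree-1 nodes: B, C, D, E, F, G, H, I, J, K, L, M, N, Q, R, S, T, U — 18 of them.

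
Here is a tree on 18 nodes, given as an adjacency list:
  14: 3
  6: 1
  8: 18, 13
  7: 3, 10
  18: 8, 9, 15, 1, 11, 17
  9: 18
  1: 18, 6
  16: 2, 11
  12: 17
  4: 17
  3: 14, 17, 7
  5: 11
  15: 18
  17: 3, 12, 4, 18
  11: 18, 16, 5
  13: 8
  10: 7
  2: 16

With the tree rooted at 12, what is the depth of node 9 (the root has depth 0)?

3

12 → 17 → 18 → 9 — 3 edges.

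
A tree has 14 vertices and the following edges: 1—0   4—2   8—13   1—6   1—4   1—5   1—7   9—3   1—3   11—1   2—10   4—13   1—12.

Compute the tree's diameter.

5

BFS from 8 reaches 9 last, at distance 5; BFS from 9 confirms no node is farther.
Path: 8 - 13 - 4 - 1 - 3 - 9.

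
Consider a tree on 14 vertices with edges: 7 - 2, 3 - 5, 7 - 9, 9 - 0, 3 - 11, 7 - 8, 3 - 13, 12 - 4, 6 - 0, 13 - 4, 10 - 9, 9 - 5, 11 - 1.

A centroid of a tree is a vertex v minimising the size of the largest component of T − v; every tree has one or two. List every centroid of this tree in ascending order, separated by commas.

5, 9

If 9 is removed the pieces have sizes 7, 3, 2, 1, all ≤ ⌊14/2⌋ = 7.
5 is adjacent to 9 and is also a centroid (the largest component after removing it is likewise 7).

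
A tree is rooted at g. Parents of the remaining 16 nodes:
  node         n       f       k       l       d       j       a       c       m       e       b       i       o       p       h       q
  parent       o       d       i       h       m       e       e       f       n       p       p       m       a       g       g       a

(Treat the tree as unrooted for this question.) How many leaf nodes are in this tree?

6

Exactly 6 nodes have a single neighbour: b, c, j, k, l, q.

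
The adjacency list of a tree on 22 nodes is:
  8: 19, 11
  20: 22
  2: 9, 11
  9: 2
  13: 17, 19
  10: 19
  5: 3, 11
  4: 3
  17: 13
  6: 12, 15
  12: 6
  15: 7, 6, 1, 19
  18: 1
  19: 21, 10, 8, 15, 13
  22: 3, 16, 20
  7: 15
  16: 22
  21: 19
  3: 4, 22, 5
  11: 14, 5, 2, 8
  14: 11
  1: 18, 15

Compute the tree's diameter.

9

A longest path is 16 – 22 – 3 – 5 – 11 – 8 – 19 – 15 – 6 – 12, with 9 edges.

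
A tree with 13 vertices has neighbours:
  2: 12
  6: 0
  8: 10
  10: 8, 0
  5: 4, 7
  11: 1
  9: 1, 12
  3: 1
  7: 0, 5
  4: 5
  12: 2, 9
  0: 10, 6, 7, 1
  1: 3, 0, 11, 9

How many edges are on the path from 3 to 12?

3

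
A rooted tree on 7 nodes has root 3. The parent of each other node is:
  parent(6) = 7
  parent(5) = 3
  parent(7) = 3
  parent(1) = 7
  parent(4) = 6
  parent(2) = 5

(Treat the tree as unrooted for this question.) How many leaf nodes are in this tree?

The leaves are 1, 2, 4.
That is 3 leaves.

3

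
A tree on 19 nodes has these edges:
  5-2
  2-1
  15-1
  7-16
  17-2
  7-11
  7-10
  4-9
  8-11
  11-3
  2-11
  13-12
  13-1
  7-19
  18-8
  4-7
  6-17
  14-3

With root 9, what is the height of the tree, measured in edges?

12 sits deepest: 9 → 4 → 7 → 11 → 2 → 1 → 13 → 12 — 7 edges from the root.

7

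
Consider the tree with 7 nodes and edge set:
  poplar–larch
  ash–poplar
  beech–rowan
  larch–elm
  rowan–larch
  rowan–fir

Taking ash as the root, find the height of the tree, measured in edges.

4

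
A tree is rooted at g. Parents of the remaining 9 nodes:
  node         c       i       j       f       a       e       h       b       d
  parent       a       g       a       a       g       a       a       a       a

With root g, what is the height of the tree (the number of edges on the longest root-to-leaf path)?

2

The longest root-to-leaf path is g–a–j (2 edges).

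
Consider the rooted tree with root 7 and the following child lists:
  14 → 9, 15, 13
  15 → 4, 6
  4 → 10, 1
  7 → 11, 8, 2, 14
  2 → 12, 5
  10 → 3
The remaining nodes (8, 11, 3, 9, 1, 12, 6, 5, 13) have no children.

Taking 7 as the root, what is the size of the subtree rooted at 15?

6

Descendants of 15 (including itself): 15, 4, 6, 10, 1, 3. That's 6.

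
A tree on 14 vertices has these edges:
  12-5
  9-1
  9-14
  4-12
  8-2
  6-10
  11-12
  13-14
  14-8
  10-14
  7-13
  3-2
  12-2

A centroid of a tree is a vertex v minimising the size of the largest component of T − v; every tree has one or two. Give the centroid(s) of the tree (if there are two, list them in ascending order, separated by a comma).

8, 14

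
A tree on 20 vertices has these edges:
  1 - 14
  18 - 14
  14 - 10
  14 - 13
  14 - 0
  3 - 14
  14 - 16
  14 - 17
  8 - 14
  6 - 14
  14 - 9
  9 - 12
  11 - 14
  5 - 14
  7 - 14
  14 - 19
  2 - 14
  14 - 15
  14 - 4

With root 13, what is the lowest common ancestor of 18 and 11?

14

Ancestors of 18 (toward the root): 18, 14, 13.
Ancestors of 11: 11, 14, 13.
The deepest node appearing in both lists is 14.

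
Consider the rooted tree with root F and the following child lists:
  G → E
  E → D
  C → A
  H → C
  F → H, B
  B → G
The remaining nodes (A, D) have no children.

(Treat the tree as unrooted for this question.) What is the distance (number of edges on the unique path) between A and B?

4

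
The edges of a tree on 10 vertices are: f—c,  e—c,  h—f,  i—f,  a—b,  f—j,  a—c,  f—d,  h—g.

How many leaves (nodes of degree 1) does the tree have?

6

Degree-1 nodes: b, d, e, g, i, j — 6 of them.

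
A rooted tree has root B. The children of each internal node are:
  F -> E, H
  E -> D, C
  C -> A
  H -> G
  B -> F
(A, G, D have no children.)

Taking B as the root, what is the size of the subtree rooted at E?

Descendants of E (including itself): E, C, D, A. That's 4.

4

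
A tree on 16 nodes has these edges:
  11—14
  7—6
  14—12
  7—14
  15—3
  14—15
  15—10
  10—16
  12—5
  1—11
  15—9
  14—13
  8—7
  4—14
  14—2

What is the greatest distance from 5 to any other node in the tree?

A farthest node from 5 is 16.
The path 5 – 12 – 14 – 15 – 10 – 16 has 5 edges.

5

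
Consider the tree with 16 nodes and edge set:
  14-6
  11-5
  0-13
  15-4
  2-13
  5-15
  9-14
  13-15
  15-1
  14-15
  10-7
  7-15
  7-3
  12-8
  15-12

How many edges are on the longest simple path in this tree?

4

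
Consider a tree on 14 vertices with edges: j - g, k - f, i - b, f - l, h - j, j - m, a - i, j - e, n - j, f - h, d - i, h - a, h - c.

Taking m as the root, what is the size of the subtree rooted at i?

i's subtree: {i, d, b}, size 3.

3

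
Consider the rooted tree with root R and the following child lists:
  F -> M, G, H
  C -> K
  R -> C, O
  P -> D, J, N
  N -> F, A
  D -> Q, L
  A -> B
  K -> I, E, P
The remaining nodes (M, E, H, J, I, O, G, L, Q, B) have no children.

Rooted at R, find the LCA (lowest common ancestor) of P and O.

Ancestors of P (toward the root): P, K, C, R.
Ancestors of O: O, R.
The deepest node appearing in both lists is R.

R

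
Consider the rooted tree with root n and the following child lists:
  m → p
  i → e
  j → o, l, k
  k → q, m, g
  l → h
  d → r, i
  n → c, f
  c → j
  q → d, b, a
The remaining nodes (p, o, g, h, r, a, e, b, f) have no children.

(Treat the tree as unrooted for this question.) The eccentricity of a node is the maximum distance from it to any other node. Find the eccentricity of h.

Distances from h peak at 7, attained at e.
h-l-j-k-q-d-i-e

7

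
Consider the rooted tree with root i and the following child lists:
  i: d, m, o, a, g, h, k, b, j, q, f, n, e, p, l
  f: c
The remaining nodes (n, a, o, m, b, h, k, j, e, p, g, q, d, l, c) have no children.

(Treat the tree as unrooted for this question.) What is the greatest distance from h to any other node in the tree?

Distances from h peak at 3, attained at c.
h-i-f-c

3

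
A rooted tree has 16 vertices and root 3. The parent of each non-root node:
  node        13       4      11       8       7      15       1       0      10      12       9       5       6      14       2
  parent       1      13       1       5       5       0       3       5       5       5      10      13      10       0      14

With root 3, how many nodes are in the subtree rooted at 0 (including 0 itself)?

4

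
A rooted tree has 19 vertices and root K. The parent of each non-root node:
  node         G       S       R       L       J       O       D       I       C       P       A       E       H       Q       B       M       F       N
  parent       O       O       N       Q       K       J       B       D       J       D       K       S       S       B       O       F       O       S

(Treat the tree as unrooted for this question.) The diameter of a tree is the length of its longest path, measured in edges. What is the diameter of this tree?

6

Starting from A, a farthest node is P at distance 6.
One longest path: A - K - J - O - B - D - P.
So the diameter is 6.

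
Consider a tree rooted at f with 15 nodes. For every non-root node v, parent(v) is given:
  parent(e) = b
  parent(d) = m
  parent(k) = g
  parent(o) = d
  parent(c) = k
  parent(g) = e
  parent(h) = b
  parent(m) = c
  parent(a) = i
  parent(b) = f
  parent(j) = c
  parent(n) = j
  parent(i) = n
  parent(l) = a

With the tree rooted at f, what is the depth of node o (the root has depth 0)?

8

Climbing from o to the root: o–d–m–c–k–g–e–b–f. That's 8 steps.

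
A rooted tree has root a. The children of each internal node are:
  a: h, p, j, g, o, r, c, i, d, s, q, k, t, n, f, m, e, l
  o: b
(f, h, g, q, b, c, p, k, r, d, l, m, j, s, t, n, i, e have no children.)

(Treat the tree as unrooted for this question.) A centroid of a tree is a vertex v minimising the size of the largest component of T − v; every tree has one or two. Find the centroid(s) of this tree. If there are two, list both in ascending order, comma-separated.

If a is removed the pieces have sizes 2, 1, 1, 1, 1, 1, 1, 1, 1, 1, 1, 1, 1, 1, 1, 1, 1, 1, all ≤ ⌊20/2⌋ = 10.
Every other node leaves some component of size > 10, so the centroid is unique.

a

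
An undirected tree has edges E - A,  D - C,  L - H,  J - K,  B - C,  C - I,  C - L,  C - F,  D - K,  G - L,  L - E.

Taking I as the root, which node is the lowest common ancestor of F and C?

C

F's ancestor chain is F, C, I and C's is C, I; they first meet at C.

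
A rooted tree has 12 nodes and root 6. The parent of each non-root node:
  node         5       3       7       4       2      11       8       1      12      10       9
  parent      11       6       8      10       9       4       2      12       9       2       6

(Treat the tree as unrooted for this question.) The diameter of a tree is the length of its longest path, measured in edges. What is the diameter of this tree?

7

Starting from 1, a farthest node is 5 at distance 7.
One longest path: 1 – 12 – 9 – 2 – 10 – 4 – 11 – 5.
So the diameter is 7.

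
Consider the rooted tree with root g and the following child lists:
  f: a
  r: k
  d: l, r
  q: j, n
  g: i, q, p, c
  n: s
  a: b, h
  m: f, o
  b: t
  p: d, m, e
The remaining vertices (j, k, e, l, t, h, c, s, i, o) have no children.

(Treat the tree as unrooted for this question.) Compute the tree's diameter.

9

BFS from t reaches s last, at distance 9; BFS from s confirms no node is farther.
Path: t–b–a–f–m–p–g–q–n–s.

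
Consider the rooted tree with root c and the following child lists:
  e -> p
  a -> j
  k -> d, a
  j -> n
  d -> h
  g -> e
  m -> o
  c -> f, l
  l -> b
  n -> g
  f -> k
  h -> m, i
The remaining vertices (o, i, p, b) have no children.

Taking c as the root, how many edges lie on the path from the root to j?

4

c – f – k – a – j — 4 edges.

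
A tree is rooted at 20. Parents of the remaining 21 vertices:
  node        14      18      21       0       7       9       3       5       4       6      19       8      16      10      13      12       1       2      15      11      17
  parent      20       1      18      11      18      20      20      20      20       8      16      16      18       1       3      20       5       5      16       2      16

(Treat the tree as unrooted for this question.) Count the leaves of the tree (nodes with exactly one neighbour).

The leaves are 0, 4, 6, 7, 9, 10, 12, 13, 14, 15, 17, 19, 21.
That is 13 leaves.

13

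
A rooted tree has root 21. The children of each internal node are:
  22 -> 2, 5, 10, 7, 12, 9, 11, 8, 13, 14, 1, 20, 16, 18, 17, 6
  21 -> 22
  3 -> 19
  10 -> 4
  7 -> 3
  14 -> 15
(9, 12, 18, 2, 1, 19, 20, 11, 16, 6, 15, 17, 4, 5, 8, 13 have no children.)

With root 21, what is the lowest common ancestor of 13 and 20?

22

Path 13→root: 13 22 21; path 20→root: 20 22 21.
First common node: 22.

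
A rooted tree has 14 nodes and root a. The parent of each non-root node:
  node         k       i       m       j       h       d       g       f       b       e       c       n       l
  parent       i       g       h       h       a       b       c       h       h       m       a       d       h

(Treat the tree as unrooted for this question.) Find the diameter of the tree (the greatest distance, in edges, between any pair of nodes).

8

BFS from k reaches n last, at distance 8; BFS from n confirms no node is farther.
Path: k-i-g-c-a-h-b-d-n.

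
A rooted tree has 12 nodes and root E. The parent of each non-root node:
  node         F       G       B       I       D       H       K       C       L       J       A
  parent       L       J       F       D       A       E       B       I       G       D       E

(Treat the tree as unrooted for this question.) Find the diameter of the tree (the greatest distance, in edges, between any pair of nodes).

9

Starting from K, a farthest node is H at distance 9.
One longest path: K-B-F-L-G-J-D-A-E-H.
So the diameter is 9.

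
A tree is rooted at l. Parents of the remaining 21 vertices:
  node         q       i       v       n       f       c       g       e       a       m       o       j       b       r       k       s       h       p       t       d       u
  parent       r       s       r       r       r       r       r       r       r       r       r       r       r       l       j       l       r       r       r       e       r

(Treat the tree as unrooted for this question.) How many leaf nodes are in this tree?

Degree-1 nodes: a, b, c, d, f, g, h, i, k, m, n, o, p, q, t, u, v — 17 of them.

17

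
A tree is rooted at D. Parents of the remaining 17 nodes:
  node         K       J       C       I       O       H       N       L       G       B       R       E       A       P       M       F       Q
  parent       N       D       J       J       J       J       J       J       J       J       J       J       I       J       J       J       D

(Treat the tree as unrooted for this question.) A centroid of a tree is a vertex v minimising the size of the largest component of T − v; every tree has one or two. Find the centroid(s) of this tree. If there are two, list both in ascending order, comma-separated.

Removing J splits the tree into components of sizes 2, 2, 2, 1, 1, 1, 1, 1, 1, 1, 1, 1, 1, 1; the largest is 2 ≤ ⌊18/2⌋ = 9.
Every other node leaves some component of size > 9, so the centroid is unique.

J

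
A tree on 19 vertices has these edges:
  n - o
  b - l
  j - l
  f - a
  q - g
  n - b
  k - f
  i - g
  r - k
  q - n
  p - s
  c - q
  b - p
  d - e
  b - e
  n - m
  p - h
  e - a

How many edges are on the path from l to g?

4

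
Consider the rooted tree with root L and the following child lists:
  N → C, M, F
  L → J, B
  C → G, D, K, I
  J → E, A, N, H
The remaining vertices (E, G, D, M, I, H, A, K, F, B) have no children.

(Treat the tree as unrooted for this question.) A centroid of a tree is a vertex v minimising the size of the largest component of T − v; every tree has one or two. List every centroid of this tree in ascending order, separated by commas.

N

Delete N: the remaining components have sizes 6, 5, 1, 1. Max 6 ≤ 7, so N is a centroid.
Every other node leaves some component of size > 7, so the centroid is unique.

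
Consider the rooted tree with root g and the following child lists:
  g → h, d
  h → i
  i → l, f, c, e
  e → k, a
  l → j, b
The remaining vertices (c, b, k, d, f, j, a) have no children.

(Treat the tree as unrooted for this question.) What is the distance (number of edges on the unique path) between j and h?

Walking from j: j – l – i – h. Length 3.

3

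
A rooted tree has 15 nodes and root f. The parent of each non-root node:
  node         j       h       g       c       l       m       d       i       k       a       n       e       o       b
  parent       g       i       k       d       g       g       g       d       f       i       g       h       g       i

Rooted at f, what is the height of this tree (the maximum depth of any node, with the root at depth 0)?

6

The longest root-to-leaf path is f – k – g – d – i – h – e (6 edges).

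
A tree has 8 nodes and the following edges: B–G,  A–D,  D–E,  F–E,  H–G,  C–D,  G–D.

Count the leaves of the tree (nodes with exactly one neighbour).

5

Degree-1 nodes: A, B, C, F, H — 5 of them.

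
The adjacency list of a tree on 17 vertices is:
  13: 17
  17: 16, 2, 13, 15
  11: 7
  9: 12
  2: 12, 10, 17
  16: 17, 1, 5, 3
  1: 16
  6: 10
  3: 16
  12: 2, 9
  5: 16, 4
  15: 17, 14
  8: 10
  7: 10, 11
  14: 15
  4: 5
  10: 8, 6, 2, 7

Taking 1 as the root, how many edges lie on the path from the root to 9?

5

Path from 1 to 9: 1–16–17–2–12–9, which has 5 edges.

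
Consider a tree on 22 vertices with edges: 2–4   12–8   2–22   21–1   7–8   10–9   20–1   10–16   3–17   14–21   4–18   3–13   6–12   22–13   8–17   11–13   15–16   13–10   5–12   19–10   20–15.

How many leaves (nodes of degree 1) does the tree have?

Exactly 8 nodes have a single neighbour: 5, 6, 7, 9, 11, 14, 18, 19.

8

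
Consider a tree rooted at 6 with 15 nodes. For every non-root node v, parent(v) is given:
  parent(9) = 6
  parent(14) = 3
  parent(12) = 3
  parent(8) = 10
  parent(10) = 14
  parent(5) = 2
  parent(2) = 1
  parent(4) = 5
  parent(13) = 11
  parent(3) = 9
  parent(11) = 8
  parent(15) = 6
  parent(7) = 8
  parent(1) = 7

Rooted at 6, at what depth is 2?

8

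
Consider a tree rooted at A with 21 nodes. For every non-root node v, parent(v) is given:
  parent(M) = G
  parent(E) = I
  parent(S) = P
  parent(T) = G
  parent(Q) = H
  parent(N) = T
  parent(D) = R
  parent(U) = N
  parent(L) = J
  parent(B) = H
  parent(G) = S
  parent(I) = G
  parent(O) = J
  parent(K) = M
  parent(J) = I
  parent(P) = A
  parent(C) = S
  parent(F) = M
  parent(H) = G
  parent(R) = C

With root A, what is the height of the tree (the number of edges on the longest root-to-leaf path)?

O sits deepest: A → P → S → G → I → J → O — 6 edges from the root.

6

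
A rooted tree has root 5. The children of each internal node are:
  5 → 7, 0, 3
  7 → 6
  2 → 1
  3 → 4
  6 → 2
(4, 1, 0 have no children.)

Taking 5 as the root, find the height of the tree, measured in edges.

4

The longest root-to-leaf path is 5-7-6-2-1 (4 edges).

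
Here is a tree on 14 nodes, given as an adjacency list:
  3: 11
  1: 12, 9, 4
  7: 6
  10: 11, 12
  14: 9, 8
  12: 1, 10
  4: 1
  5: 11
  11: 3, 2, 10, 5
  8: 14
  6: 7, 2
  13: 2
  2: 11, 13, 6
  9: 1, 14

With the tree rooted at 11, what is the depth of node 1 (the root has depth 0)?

3

Path from 11 to 1: 11 → 10 → 12 → 1, which has 3 edges.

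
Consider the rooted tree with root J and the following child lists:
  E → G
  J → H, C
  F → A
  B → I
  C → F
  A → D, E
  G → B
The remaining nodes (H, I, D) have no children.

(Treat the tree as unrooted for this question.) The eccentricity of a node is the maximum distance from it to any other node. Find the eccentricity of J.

A farthest node from J is I.
The path J – C – F – A – E – G – B – I has 7 edges.

7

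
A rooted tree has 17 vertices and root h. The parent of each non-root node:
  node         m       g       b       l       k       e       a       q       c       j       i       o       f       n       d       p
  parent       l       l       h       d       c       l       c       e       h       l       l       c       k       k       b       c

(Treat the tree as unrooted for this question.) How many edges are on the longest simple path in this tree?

8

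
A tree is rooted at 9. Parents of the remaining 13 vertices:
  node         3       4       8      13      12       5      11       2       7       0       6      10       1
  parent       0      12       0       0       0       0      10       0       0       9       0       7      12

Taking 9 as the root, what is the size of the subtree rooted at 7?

The subtree rooted at 7 contains: 7, 10, 11 — 3 nodes.

3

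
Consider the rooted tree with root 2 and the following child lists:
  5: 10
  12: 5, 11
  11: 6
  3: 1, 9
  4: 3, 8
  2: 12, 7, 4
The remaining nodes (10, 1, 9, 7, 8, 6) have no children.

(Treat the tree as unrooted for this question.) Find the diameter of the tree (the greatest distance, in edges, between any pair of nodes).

BFS from 1 reaches 6 last, at distance 6; BFS from 6 confirms no node is farther.
Path: 1 - 3 - 4 - 2 - 12 - 11 - 6.

6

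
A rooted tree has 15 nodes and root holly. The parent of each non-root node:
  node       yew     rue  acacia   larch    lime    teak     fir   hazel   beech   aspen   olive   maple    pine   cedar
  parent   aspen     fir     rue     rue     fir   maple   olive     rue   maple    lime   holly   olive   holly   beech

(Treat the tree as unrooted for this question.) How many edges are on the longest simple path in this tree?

7

Starting from yew, a farthest node is cedar at distance 7.
One longest path: yew-aspen-lime-fir-olive-maple-beech-cedar.
So the diameter is 7.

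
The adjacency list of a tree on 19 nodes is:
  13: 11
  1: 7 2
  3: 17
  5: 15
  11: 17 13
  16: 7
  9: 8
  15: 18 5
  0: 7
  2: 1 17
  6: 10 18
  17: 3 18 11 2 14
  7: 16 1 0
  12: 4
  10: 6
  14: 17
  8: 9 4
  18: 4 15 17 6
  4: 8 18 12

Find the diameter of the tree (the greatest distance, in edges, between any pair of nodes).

8

Starting from 9, a farthest node is 0 at distance 8.
One longest path: 9 – 8 – 4 – 18 – 17 – 2 – 1 – 7 – 0.
So the diameter is 8.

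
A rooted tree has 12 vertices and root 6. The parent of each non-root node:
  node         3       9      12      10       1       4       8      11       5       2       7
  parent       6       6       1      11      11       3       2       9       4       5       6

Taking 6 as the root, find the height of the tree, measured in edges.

5

A deepest node is 8, reached by 6 – 3 – 4 – 5 – 2 – 8.
That path has 5 edges, so the height is 5.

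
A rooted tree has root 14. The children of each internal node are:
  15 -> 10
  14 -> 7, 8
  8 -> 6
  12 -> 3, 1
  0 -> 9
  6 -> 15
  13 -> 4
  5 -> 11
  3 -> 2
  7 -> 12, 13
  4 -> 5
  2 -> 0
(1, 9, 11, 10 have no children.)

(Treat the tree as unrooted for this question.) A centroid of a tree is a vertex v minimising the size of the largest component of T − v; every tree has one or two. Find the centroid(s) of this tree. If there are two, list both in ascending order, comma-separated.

If 7 is removed the pieces have sizes 6, 5, 4, all ≤ ⌊16/2⌋ = 8.
No neighbour of 7 does as well, so 7 is the unique centroid.

7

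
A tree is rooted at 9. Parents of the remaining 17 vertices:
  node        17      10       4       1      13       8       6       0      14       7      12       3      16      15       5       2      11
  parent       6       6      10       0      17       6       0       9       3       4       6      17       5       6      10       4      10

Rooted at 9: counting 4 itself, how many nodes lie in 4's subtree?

3

4's subtree: {4, 7, 2}, size 3.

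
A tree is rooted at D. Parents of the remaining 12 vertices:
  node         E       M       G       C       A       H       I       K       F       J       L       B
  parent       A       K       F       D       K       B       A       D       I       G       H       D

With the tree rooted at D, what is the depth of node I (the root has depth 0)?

Path from D to I: D → K → A → I, which has 3 edges.

3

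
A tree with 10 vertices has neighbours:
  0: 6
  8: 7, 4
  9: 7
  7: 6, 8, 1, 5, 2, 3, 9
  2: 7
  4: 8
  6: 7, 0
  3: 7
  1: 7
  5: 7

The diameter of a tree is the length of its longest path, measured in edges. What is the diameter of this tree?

4

BFS from 4 reaches 0 last, at distance 4; BFS from 0 confirms no node is farther.
Path: 4 - 8 - 7 - 6 - 0.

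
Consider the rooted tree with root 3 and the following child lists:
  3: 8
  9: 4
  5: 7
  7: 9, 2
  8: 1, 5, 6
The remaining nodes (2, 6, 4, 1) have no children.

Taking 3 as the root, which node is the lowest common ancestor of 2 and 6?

8

Ancestors of 2 (toward the root): 2, 7, 5, 8, 3.
Ancestors of 6: 6, 8, 3.
The deepest node appearing in both lists is 8.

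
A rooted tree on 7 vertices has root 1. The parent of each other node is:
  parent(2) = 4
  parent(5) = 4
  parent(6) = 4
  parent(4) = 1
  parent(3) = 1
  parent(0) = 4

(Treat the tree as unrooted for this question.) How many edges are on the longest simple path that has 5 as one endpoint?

Distances from 5 peak at 3, attained at 3.
5-4-1-3

3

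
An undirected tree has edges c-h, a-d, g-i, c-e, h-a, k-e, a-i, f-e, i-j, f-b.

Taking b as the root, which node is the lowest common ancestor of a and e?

e

a's ancestor chain is a, h, c, e, f, b and e's is e, f, b; they first meet at e.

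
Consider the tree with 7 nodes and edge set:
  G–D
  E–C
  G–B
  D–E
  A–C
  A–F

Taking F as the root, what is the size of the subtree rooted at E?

Descendants of E (including itself): E, D, G, B. That's 4.

4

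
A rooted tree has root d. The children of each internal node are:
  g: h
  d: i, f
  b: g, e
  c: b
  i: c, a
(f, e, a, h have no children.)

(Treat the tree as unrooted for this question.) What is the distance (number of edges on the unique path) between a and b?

a–i–c–b: 3 edges.

3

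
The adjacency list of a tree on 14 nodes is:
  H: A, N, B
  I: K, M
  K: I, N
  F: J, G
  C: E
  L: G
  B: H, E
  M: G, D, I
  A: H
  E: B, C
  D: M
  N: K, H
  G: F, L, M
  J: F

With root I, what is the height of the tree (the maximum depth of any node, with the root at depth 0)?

6

The longest root-to-leaf path is I-K-N-H-B-E-C (6 edges).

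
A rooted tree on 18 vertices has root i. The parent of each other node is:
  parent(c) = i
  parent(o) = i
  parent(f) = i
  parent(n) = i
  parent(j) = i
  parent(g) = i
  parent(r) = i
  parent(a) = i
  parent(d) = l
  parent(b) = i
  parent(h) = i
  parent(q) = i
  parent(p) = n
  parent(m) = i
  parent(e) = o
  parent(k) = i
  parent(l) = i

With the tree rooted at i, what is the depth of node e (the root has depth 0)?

2

i – o – e — 2 edges.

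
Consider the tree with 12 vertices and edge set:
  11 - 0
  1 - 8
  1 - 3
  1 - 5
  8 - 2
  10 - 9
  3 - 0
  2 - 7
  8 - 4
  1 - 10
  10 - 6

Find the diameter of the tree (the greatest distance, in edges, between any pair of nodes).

6

BFS from 7 reaches 11 last, at distance 6; BFS from 11 confirms no node is farther.
Path: 7 - 2 - 8 - 1 - 3 - 0 - 11.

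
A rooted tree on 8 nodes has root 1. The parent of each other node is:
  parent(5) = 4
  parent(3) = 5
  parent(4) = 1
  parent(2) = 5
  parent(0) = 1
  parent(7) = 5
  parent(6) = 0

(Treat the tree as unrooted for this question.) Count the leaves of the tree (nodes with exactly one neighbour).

4

The leaves are 2, 3, 6, 7.
That is 4 leaves.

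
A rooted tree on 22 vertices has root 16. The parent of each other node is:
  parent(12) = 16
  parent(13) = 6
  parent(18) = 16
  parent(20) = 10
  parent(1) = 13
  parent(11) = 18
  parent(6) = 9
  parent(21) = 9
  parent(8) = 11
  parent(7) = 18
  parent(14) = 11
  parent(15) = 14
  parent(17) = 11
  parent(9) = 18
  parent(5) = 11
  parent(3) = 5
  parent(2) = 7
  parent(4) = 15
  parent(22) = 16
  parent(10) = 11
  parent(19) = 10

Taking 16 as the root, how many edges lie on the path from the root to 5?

3

Climbing from 5 to the root: 5–11–18–16. That's 3 steps.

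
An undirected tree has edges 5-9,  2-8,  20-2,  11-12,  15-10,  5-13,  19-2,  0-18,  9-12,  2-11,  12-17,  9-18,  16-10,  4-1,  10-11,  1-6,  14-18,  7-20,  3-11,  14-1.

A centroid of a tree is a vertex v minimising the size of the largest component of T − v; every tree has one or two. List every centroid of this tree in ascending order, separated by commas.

Delete 12: the remaining components have sizes 10, 9, 1. Max 10 ≤ 10, so 12 is a centroid.
Every other node leaves some component of size > 10, so the centroid is unique.

12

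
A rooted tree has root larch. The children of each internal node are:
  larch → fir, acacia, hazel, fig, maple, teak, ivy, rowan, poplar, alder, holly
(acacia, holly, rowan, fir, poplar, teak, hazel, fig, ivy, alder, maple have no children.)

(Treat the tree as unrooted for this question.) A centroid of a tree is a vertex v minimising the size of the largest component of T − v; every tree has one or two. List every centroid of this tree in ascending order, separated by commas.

larch

If larch is removed the pieces have sizes 1, 1, 1, 1, 1, 1, 1, 1, 1, 1, 1, all ≤ ⌊12/2⌋ = 6.
No neighbour of larch does as well, so larch is the unique centroid.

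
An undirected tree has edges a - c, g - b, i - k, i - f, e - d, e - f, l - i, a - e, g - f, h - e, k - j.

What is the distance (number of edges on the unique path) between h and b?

The path is h – e – f – g – b, which has 4 edges.

4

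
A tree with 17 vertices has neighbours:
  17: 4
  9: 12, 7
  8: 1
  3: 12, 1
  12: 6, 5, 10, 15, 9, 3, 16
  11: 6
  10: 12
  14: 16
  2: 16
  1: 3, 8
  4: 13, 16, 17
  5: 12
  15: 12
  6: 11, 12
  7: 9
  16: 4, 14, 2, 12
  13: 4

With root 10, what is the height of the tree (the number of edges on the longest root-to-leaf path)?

The longest root-to-leaf path is 10-12-16-4-17 (4 edges).

4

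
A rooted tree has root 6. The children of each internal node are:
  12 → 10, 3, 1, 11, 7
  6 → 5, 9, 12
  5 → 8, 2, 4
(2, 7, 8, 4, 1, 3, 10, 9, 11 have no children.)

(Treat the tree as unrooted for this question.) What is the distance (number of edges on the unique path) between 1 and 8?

4

Walking from 1: 1 - 12 - 6 - 5 - 8. Length 4.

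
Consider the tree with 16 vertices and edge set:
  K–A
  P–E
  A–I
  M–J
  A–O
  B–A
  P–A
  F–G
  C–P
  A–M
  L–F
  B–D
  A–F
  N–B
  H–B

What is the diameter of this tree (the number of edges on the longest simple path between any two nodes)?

Starting from G, a farthest node is H at distance 4.
One longest path: G–F–A–B–H.
So the diameter is 4.

4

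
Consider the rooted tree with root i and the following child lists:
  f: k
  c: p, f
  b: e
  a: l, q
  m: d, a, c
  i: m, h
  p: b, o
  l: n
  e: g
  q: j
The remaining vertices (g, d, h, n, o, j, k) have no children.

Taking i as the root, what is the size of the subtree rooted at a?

5

The subtree rooted at a contains: a, q, l, j, n — 5 nodes.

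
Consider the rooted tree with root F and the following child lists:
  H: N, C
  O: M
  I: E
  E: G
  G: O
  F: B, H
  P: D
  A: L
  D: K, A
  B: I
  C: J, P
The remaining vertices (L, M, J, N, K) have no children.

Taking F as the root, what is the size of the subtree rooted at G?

The subtree rooted at G contains: G, O, M — 3 nodes.

3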